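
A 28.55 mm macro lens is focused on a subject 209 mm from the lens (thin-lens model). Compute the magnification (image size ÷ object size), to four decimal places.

Thin lens: 1/f = 1/dₒ + 1/dᵢ → 1/dᵢ = 1/28.55 − 1/209 = 0.0302416 mm⁻¹, so dᵢ ≈ 33.0671 mm.
Magnification m = dᵢ/dₒ = 33.0671/209 ≈ 0.15822.

0.1582×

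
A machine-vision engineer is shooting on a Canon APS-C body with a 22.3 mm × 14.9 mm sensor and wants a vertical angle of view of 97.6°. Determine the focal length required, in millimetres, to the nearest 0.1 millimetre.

From α = 2·arctan(h/2f) we get f = h / (2·tan(α/2)).
With h = 14.9 mm and α/2 = 48.8°, tan(α/2) ≈ 1.14229, so f ≈ 14.9 / 2.28458 ≈ 6.5220 mm.

6.5 mm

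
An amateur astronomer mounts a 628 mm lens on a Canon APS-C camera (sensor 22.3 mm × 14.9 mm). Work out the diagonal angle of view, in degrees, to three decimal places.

Sensor diagonal = √(22.3² + 14.9²) = √719.3000 ≈ 26.8198 mm.
Angle of view α = 2·arctan(d/2f) with d = 26.8198 mm and f = 628 mm.
d/2f = 0.02135; arctan(0.02135) ≈ 1.2233°, so α ≈ 2.4465°.

2.447°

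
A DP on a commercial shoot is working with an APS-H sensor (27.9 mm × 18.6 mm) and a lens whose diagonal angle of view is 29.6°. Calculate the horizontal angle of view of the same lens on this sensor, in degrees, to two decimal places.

Sensor diagonal = √(27.9² + 18.6²) = √1124.3700 ≈ 33.5316 mm.
From the diagonal AOV: f = 33.5316 / (2·tan(14.8°)) = 33.5316 / 0.52842 ≈ 63.4561 mm.
Horizontal AOV = 2·arctan(27.9 / (2 × 63.4561)) = 2·arctan(0.21984) ≈ 24.7970°.

24.80°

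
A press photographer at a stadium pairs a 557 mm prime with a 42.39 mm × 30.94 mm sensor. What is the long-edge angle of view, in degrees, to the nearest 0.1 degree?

4.4°

Angle of view α = 2·arctan(w/2f) with w = 42.39 mm and f = 557 mm.
w/2f = 0.03805; arctan(0.03805) ≈ 2.1792°, so α ≈ 4.3583°.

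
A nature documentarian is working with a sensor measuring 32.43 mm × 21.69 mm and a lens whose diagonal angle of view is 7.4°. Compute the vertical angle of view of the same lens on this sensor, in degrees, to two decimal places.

Sensor diagonal = √(32.43² + 21.69²) = √1522.1610 ≈ 39.0149 mm.
From the diagonal AOV: f = 39.0149 / (2·tan(3.7°)) = 39.0149 / 0.12933 ≈ 301.6594 mm.
Vertical AOV = 2·arctan(21.69 / (2 × 301.6594)) = 2·arctan(0.03595) ≈ 4.1179°.

4.12°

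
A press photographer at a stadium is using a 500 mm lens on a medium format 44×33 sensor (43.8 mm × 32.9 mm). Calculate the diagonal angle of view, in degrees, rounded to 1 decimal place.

Sensor diagonal = √(43.8² + 32.9²) = √3000.8500 ≈ 54.7800 mm.
Angle of view α = 2·arctan(d/2f) with d = 54.7800 mm and f = 500 mm.
d/2f = 0.05478; arctan(0.05478) ≈ 3.1355°, so α ≈ 6.2711°.

6.3°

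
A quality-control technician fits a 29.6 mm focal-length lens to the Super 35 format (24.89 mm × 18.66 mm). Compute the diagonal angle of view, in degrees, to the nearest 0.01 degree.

Sensor diagonal = √(24.89² + 18.66²) = √967.7077 ≈ 31.1080 mm.
Angle of view α = 2·arctan(d/2f) with d = 31.1080 mm and f = 29.6 mm.
d/2f = 0.52547; arctan(0.52547) ≈ 27.7207°, so α ≈ 55.4414°.

55.44°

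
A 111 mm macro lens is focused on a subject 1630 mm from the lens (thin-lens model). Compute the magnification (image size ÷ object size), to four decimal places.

0.0731×

Thin lens: 1/f = 1/dₒ + 1/dᵢ → 1/dᵢ = 1/111 − 1/1630 = 0.0083955 mm⁻¹, so dᵢ ≈ 119.1113 mm.
Magnification m = dᵢ/dₒ = 119.1113/1630 ≈ 0.07307.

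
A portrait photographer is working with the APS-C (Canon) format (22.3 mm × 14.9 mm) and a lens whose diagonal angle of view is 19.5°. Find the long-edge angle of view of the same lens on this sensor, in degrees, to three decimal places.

16.262°

Sensor diagonal = √(22.3² + 14.9²) = √719.3000 ≈ 26.8198 mm.
From the diagonal AOV: f = 26.8198 / (2·tan(9.75°)) = 26.8198 / 0.34366 ≈ 78.0409 mm.
Long-edge AOV = 2·arctan(22.3 / (2 × 78.0409)) = 2·arctan(0.14287) ≈ 16.2621°.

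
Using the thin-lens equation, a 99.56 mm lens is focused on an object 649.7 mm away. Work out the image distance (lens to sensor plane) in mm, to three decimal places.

1/dᵢ = 1/f − 1/dₒ = 1/99.56 − 1/649.7 = 0.0085050 mm⁻¹.
dᵢ = 1/0.0085050 ≈ 117.5776 mm.

117.578 mm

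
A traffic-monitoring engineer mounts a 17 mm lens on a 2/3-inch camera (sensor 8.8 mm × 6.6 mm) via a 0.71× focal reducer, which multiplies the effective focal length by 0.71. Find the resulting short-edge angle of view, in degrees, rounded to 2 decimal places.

30.58°

Effective focal length f = 17 × 0.71 = 12.07 mm.
α = 2·arctan(6.6 / (2 × 12.07)) = 2·arctan(0.27341) ≈ 30.5825°.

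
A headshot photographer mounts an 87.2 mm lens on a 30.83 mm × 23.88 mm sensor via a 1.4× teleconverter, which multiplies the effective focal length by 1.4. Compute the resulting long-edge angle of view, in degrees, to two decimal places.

Effective focal length f = 87.2 × 1.4 = 122.08 mm.
α = 2·arctan(30.83 / (2 × 122.08)) = 2·arctan(0.12627) ≈ 14.3933°.

14.39°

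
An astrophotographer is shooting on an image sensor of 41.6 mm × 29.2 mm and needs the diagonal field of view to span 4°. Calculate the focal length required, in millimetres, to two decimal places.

727.72 mm

Sensor diagonal = √(41.6² + 29.2²) = √2583.2000 ≈ 50.8252 mm.
From α = 2·arctan(d/2f) we get f = d / (2·tan(α/2)).
With d = 50.8252 mm and α/2 = 2°, tan(α/2) ≈ 0.03492, so f ≈ 50.8252 / 0.06984 ≈ 727.7215 mm.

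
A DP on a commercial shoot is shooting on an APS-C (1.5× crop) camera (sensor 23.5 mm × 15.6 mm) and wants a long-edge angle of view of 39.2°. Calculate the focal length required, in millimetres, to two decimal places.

33.00 mm

From α = 2·arctan(w/2f) we get f = w / (2·tan(α/2)).
With w = 23.5 mm and α/2 = 19.6°, tan(α/2) ≈ 0.35608, so f ≈ 23.5 / 0.71217 ≈ 32.9978 mm.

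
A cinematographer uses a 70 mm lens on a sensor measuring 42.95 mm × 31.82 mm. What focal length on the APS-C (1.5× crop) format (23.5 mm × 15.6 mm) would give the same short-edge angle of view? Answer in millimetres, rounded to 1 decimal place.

34.3 mm

Equal angle of view means equal height/f ratio, so f₂ = f₁ · (height₂/height₁) = 70 × 15.6/31.82.
f₂ = 70 × 0.49026 ≈ 34.318 mm.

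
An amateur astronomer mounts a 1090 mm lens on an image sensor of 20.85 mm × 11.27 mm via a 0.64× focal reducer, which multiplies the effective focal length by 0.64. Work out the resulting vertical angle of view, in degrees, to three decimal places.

Effective focal length f = 1090 × 0.64 = 697.6 mm.
α = 2·arctan(11.27 / (2 × 697.6)) = 2·arctan(0.00808) ≈ 0.9256°.

0.926°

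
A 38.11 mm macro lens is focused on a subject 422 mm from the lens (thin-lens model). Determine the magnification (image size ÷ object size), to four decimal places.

0.0993×

Thin lens: 1/f = 1/dₒ + 1/dᵢ → 1/dᵢ = 1/38.11 − 1/422 = 0.0238702 mm⁻¹, so dᵢ ≈ 41.8933 mm.
Magnification m = dᵢ/dₒ = 41.8933/422 ≈ 0.09927.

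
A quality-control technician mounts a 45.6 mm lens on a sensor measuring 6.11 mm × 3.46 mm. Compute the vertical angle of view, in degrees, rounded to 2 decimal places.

Angle of view α = 2·arctan(h/2f) with h = 3.46 mm and f = 45.6 mm.
h/2f = 0.03794; arctan(0.03794) ≈ 2.1727°, so α ≈ 4.3454°.

4.35°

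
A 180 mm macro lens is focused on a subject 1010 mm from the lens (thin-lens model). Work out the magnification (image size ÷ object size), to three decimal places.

Thin lens: 1/f = 1/dₒ + 1/dᵢ → 1/dᵢ = 1/180 − 1/1010 = 0.0045655 mm⁻¹, so dᵢ ≈ 219.0361 mm.
Magnification m = dᵢ/dₒ = 219.0361/1010 ≈ 0.21687.

0.217×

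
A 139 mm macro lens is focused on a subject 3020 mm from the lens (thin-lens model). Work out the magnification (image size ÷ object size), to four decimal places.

Thin lens: 1/f = 1/dₒ + 1/dᵢ → 1/dᵢ = 1/139 − 1/3020 = 0.0068631 mm⁻¹, so dᵢ ≈ 145.7064 mm.
Magnification m = dᵢ/dₒ = 145.7064/3020 ≈ 0.04825.

0.0482×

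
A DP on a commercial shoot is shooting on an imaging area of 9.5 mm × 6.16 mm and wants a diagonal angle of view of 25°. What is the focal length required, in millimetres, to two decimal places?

Sensor diagonal = √(9.5² + 6.16²) = √128.1956 ≈ 11.3223 mm.
From α = 2·arctan(d/2f) we get f = d / (2·tan(α/2)).
With d = 11.3223 mm and α/2 = 12.5°, tan(α/2) ≈ 0.22169, so f ≈ 11.3223 / 0.44339 ≈ 25.5359 mm.

25.54 mm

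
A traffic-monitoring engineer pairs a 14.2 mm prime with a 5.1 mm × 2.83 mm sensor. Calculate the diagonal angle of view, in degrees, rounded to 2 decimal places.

Sensor diagonal = √(5.1² + 2.83²) = √34.0189 ≈ 5.8326 mm.
Angle of view α = 2·arctan(d/2f) with d = 5.8326 mm and f = 14.2 mm.
d/2f = 0.20537; arctan(0.20537) ≈ 11.6056°, so α ≈ 23.2112°.

23.21°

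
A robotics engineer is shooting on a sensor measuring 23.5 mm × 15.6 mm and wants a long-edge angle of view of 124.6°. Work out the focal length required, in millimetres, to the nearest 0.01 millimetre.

6.17 mm

From α = 2·arctan(w/2f) we get f = w / (2·tan(α/2)).
With w = 23.5 mm and α/2 = 62.3°, tan(α/2) ≈ 1.90472, so f ≈ 23.5 / 3.80944 ≈ 6.1689 mm.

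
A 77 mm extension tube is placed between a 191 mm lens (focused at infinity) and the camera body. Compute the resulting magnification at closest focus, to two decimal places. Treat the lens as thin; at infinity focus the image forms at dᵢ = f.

0.40×

The tube moves the image plane from f to f + e, so dᵢ = 191 + 77 = 268 mm. Focus is achieved when 1/f = 1/dₒ + 1/dᵢ, giving dₒ = 1/(1/f − 1/(f+e)).
Magnification m = dᵢ/dₒ = (f+e)·(1/f − 1/(f+e)) = e/f = 77/191 ≈ 0.4031.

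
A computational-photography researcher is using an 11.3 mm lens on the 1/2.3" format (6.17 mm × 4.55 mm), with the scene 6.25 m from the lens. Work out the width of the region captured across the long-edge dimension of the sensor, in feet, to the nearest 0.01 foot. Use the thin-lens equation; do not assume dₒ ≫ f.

dₒ: 6.25 m = 6250 mm.
Similar triangles through the lens centre give W/dₒ = w/dᵢ; with 1/f = 1/dₒ + 1/dᵢ this gives W = w·(dₒ − f)/f.
W = 6.17 mm × (6250 − 11.3) / 11.3 = 6.17 × 552.0973 ≈ 3406.441 mm = 3406.441/304.8 ft = 11.176 ft.

11.18 ft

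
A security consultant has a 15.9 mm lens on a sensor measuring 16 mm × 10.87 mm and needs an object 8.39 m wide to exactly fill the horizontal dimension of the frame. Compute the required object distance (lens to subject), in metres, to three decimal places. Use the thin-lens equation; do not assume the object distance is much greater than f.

W: 8.39 m = 8390 mm.
Magnification m = w/W = dᵢ/dₒ; combined with 1/f = 1/dₒ + 1/dᵢ this gives dₒ = f·(1 + W/w).
dₒ = 15.9 mm × (1 + 8390/16) = 15.9 × 525.3750 ≈ 8353.462 mm = 8.35346 m.

8.353 m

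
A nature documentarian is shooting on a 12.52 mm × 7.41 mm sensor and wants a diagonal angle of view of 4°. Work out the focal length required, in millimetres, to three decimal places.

208.307 mm

Sensor diagonal = √(12.52² + 7.41²) = √211.6585 ≈ 14.5485 mm.
From α = 2·arctan(d/2f) we get f = d / (2·tan(α/2)).
With d = 14.5485 mm and α/2 = 2°, tan(α/2) ≈ 0.03492, so f ≈ 14.5485 / 0.06984 ≈ 208.3071 mm.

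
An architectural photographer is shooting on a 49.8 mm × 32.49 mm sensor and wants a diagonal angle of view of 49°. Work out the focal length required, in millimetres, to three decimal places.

65.238 mm

Sensor diagonal = √(49.8² + 32.49²) = √3535.6401 ≈ 59.4612 mm.
From α = 2·arctan(d/2f) we get f = d / (2·tan(α/2)).
With d = 59.4612 mm and α/2 = 24.5°, tan(α/2) ≈ 0.45573, so f ≈ 59.4612 / 0.91145 ≈ 65.2379 mm.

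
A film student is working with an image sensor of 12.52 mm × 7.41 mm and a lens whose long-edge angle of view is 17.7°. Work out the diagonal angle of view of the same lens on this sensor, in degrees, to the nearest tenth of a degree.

From the long-edge AOV: f = 12.52 / (2·tan(8.85°)) = 12.52 / 0.31140 ≈ 40.2050 mm.
Sensor diagonal = √(12.52² + 7.41²) = √211.6585 ≈ 14.5485 mm.
Diagonal AOV = 2·arctan(14.5485 / (2 × 40.2050)) = 2·arctan(0.18093) ≈ 20.5110°.

20.5°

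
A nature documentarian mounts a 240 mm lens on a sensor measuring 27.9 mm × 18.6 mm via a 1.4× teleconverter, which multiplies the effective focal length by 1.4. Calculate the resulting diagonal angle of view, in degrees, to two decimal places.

Effective focal length f = 240 × 1.4 = 336 mm.
Sensor diagonal = √(27.9² + 18.6²) = √1124.3700 ≈ 33.5316 mm.
α = 2·arctan(33.532 / (2 × 336)) = 2·arctan(0.04990) ≈ 5.7132°.

5.71°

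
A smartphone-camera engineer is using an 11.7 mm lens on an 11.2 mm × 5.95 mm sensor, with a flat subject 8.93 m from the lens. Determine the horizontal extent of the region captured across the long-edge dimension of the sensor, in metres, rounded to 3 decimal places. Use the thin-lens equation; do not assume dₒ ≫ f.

dₒ: 8.93 m = 8930 mm.
Similar triangles through the lens centre give W/dₒ = w/dᵢ; with 1/f = 1/dₒ + 1/dᵢ this gives W = w·(dₒ − f)/f.
W = 11.2 mm × (8930 − 11.7) / 11.7 = 11.2 × 762.2479 ≈ 8537.176 mm = 8.53718 m.

8.537 m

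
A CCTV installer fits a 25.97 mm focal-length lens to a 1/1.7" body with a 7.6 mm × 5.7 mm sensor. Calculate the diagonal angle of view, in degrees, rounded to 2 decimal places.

20.73°

Sensor diagonal = √(7.6² + 5.7²) = √90.2500 ≈ 9.5000 mm.
Angle of view α = 2·arctan(d/2f) with d = 9.5000 mm and f = 25.97 mm.
d/2f = 0.18290; arctan(0.18290) ≈ 10.3650°, so α ≈ 20.7300°.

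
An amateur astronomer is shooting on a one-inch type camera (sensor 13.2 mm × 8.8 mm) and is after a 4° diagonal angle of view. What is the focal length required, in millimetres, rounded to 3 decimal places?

227.149 mm

Sensor diagonal = √(13.2² + 8.8²) = √251.6800 ≈ 15.8644 mm.
From α = 2·arctan(d/2f) we get f = d / (2·tan(α/2)).
With d = 15.8644 mm and α/2 = 2°, tan(α/2) ≈ 0.03492, so f ≈ 15.8644 / 0.06984 ≈ 227.1489 mm.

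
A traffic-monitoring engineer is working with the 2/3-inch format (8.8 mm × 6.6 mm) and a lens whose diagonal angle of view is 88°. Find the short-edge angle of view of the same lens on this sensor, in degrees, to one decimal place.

Sensor diagonal = √(8.8² + 6.6²) = √121.0000 ≈ 11.0000 mm.
From the diagonal AOV: f = 11.0000 / (2·tan(44°)) = 11.0000 / 1.93138 ≈ 5.6954 mm.
Short-edge AOV = 2·arctan(6.6 / (2 × 5.6954)) = 2·arctan(0.57941) ≈ 60.1771°.

60.2°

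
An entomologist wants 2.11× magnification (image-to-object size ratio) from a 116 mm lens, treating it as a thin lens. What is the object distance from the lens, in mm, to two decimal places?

With m = dᵢ/dₒ and 1/f = 1/dₒ + 1/dᵢ, substituting dᵢ = m·dₒ gives 1/f = (1 + 1/m)/dₒ, hence dₒ = f·(1 + 1/m).
dₒ = 116 × (1 + 1/2.11) = 116 × 1.47393 ≈ 170.976 mm.

170.98 mm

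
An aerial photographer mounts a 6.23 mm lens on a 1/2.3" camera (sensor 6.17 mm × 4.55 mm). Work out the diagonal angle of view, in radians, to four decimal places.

Sensor diagonal = √(6.17² + 4.55²) = √58.7714 ≈ 7.6663 mm.
Angle of view α = 2·arctan(d/2f) with d = 7.6663 mm and f = 6.23 mm.
d/2f = 0.61527; arctan(0.61527) ≈ 0.5516 rad, so α ≈ 1.1031 rad.

1.1031 rad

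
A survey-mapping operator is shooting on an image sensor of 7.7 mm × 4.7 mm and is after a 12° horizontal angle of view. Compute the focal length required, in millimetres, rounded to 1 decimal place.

36.6 mm

From α = 2·arctan(w/2f) we get f = w / (2·tan(α/2)).
With w = 7.7 mm and α/2 = 6°, tan(α/2) ≈ 0.10510, so f ≈ 7.7 / 0.21021 ≈ 36.6303 mm.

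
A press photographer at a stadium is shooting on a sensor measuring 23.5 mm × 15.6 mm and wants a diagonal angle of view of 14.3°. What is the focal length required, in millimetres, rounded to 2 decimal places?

Sensor diagonal = √(23.5² + 15.6²) = √795.6100 ≈ 28.2066 mm.
From α = 2·arctan(d/2f) we get f = d / (2·tan(α/2)).
With d = 28.2066 mm and α/2 = 7.15°, tan(α/2) ≈ 0.12544, so f ≈ 28.2066 / 0.25089 ≈ 112.4279 mm.

112.43 mm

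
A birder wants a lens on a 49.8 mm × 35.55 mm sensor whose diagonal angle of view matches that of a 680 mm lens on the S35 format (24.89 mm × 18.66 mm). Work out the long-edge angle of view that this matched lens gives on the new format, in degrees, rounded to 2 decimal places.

2.13°

Sensor diagonal = √(24.89² + 18.66²) = √967.7077 ≈ 31.1080 mm.
Sensor diagonal = √(49.8² + 35.55²) = √3743.8425 ≈ 61.1869 mm.
Equal diagonal AOV ⇒ f₂ = f₁ · 61.1869/31.1080 = 680 × 1.96692 ≈ 1337.5056 mm.
Long-edge AOV on the new format = 2·arctan(49.8 / (2 × 1337.5056)) = 2·arctan(0.01862) ≈ 2.1331°.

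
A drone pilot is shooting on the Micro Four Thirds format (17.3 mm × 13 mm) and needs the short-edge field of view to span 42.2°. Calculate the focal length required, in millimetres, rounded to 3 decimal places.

16.845 mm

From α = 2·arctan(h/2f) we get f = h / (2·tan(α/2)).
With h = 13 mm and α/2 = 21.1°, tan(α/2) ≈ 0.38587, so f ≈ 13 / 0.77174 ≈ 16.8451 mm.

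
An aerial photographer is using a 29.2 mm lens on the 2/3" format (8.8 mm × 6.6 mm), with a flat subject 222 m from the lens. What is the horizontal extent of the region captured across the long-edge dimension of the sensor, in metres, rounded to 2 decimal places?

dₒ: 222 m = 222000 mm.
Similar triangles through the lens centre give W/dₒ = w/dᵢ; with 1/f = 1/dₒ + 1/dᵢ this gives W = w·(dₒ − f)/f.
W = 8.8 mm × (222000 − 29.2) / 29.2 = 8.8 × 7601.7397 ≈ 66895.310 mm = 66.8953 m.

66.90 m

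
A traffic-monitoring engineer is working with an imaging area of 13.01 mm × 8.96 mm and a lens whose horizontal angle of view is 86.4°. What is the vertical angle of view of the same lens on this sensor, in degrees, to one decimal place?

65.8°

From the horizontal AOV: f = 13.01 / (2·tan(43.2°)) = 13.01 / 1.87813 ≈ 6.9271 mm.
Vertical AOV = 2·arctan(8.96 / (2 × 6.9271)) = 2·arctan(0.64673) ≈ 65.7842°.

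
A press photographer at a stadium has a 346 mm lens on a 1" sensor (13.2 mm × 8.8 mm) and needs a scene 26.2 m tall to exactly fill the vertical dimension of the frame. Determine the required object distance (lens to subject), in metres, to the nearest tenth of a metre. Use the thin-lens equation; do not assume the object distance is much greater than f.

W: 26.2 m = 26200 mm.
Magnification m = h/W = dᵢ/dₒ; combined with 1/f = 1/dₒ + 1/dᵢ this gives dₒ = f·(1 + W/h).
dₒ = 346 mm × (1 + 26200/8.8) = 346 × 2978.2727 ≈ 1030482.364 mm = 1030.48 m.

1030.5 m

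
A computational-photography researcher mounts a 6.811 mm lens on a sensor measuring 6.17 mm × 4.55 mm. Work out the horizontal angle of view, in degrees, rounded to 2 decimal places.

Angle of view α = 2·arctan(w/2f) with w = 6.17 mm and f = 6.811 mm.
w/2f = 0.45294; arctan(0.45294) ≈ 24.3679°, so α ≈ 48.7357°.

48.74°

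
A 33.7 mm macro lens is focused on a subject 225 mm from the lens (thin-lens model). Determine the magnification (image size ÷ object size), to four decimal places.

Thin lens: 1/f = 1/dₒ + 1/dᵢ → 1/dᵢ = 1/33.7 − 1/225 = 0.0252291 mm⁻¹, so dᵢ ≈ 39.6367 mm.
Magnification m = dᵢ/dₒ = 39.6367/225 ≈ 0.17616.

0.1762×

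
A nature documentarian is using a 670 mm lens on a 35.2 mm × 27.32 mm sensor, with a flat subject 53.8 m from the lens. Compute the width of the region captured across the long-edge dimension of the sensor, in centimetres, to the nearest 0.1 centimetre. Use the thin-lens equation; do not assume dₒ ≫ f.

279.1 cm

dₒ: 53.8 m = 53800 mm.
Similar triangles through the lens centre give W/dₒ = w/dᵢ; with 1/f = 1/dₒ + 1/dᵢ this gives W = w·(dₒ − f)/f.
W = 35.2 mm × (53800 − 670) / 670 = 35.2 × 79.2985 ≈ 2791.307 mm = 279.131 cm.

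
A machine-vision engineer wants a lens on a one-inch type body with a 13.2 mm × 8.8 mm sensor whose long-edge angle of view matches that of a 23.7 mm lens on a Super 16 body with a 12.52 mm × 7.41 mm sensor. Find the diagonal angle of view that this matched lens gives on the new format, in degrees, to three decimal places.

Equal long-edge AOV ⇒ f₂ = f₁ · 13.2/12.52 = 23.7 × 1.05431 ≈ 24.9872 mm.
Sensor diagonal = √(13.2² + 8.8²) = √251.6800 ≈ 15.8644 mm.
Diagonal AOV on the new format = 2·arctan(15.8644 / (2 × 24.9872)) = 2·arctan(0.31745) ≈ 35.2242°.

35.224°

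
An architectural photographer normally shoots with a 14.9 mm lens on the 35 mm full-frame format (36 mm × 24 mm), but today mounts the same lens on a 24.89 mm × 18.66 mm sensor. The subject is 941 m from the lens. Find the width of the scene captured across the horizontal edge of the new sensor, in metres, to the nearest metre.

The focal length stays 14.9 mm; the relevant sensor dimension is now w = 24.89 mm. Object distance dₒ = 941 m = 941000 mm.
Thin-lens field width W = w·(dₒ − f)/f = 24.89 × (941000 − 14.9)/14.9 ≈ 1571887.191 mm = 1571.89 m.

1572 m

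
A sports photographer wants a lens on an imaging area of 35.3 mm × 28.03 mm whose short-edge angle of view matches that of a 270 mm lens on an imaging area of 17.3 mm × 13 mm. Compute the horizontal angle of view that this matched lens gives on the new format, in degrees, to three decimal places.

3.473°

Equal short-edge AOV ⇒ f₂ = f₁ · 28.03/13 = 270 × 2.15615 ≈ 582.1615 mm.
Horizontal AOV on the new format = 2·arctan(35.3 / (2 × 582.1615)) = 2·arctan(0.03032) ≈ 3.4731°.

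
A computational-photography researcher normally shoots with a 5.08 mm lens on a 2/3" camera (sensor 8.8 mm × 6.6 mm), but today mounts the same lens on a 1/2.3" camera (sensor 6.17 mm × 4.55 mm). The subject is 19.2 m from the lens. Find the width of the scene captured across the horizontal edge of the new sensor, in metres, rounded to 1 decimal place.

The focal length stays 5.08 mm; the relevant sensor dimension is now w = 6.17 mm. Object distance dₒ = 19.2 m = 19200 mm.
Thin-lens field width W = w·(dₒ − f)/f = 6.17 × (19200 − 5.08)/5.08 ≈ 23313.515 mm = 23.3135 m.

23.3 m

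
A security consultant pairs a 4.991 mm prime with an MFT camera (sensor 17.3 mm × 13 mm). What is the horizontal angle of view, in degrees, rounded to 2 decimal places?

120.03°

Angle of view α = 2·arctan(w/2f) with w = 17.3 mm and f = 4.991 mm.
w/2f = 1.73312; arctan(1.73312) ≈ 60.0153°, so α ≈ 120.0306°.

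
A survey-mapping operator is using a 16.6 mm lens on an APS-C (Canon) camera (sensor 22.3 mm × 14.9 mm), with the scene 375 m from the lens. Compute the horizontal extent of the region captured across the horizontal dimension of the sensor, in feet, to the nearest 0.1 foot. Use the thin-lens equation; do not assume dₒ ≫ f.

dₒ: 375 m = 375000 mm.
Similar triangles through the lens centre give W/dₒ = w/dᵢ; with 1/f = 1/dₒ + 1/dᵢ this gives W = w·(dₒ − f)/f.
W = 22.3 mm × (375000 − 16.6) / 16.6 = 22.3 × 22589.3614 ≈ 503742.760 mm = 503742.760/304.8 ft = 1652.7 ft.

1652.7 ft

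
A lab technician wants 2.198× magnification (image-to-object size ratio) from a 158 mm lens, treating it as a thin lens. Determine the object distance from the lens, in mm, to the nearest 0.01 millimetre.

229.88 mm

With m = dᵢ/dₒ and 1/f = 1/dₒ + 1/dᵢ, substituting dᵢ = m·dₒ gives 1/f = (1 + 1/m)/dₒ, hence dₒ = f·(1 + 1/m).
dₒ = 158 × (1 + 1/2.198) = 158 × 1.45496 ≈ 229.884 mm.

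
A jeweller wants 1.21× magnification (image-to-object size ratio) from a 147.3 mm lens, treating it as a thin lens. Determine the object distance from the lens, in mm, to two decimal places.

With m = dᵢ/dₒ and 1/f = 1/dₒ + 1/dᵢ, substituting dᵢ = m·dₒ gives 1/f = (1 + 1/m)/dₒ, hence dₒ = f·(1 + 1/m).
dₒ = 147.3 × (1 + 1/1.21) = 147.3 × 1.82645 ≈ 269.036 mm.

269.04 mm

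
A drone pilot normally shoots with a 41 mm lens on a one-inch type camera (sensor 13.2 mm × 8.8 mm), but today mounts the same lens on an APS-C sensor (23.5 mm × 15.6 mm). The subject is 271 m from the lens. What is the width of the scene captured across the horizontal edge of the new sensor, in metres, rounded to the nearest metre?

The focal length stays 41 mm; the relevant sensor dimension is now w = 23.5 mm. Object distance dₒ = 271 m = 271000 mm.
Thin-lens field width W = w·(dₒ − f)/f = 23.5 × (271000 − 41)/41 ≈ 155305.768 mm = 155.306 m.

155 m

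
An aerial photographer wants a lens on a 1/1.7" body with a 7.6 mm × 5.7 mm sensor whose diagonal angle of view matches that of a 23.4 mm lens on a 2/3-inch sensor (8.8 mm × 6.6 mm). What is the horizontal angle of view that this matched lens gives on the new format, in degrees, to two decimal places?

Sensor diagonal = √(8.8² + 6.6²) = √121.0000 ≈ 11.0000 mm.
Sensor diagonal = √(7.6² + 5.7²) = √90.2500 ≈ 9.5000 mm.
Equal diagonal AOV ⇒ f₂ = f₁ · 9.5000/11.0000 = 23.4 × 0.86364 ≈ 20.2091 mm.
Horizontal AOV on the new format = 2·arctan(7.6 / (2 × 20.2091)) = 2·arctan(0.18803) ≈ 21.2984°.

21.30°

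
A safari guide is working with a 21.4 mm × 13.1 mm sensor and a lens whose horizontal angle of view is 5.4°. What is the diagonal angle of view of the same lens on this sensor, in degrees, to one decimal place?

From the horizontal AOV: f = 21.4 / (2·tan(2.7°)) = 21.4 / 0.09432 ≈ 226.8930 mm.
Sensor diagonal = √(21.4² + 13.1²) = √629.5700 ≈ 25.0912 mm.
Diagonal AOV = 2·arctan(25.0912 / (2 × 226.8930)) = 2·arctan(0.05529) ≈ 6.3297°.

6.3°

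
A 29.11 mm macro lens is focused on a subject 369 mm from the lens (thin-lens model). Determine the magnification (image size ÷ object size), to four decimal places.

Thin lens: 1/f = 1/dₒ + 1/dᵢ → 1/dᵢ = 1/29.11 − 1/369 = 0.0316424 mm⁻¹, so dᵢ ≈ 31.6031 mm.
Magnification m = dᵢ/dₒ = 31.6031/369 ≈ 0.08565.

0.0856×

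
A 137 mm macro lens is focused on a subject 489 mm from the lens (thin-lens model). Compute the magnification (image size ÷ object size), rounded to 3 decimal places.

Thin lens: 1/f = 1/dₒ + 1/dᵢ → 1/dᵢ = 1/137 − 1/489 = 0.0052543 mm⁻¹, so dᵢ ≈ 190.3210 mm.
Magnification m = dᵢ/dₒ = 190.3210/489 ≈ 0.38920.

0.389×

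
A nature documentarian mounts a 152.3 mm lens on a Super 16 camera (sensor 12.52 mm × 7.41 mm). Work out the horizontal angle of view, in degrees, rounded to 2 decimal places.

4.71°

Angle of view α = 2·arctan(w/2f) with w = 12.52 mm and f = 152.3 mm.
w/2f = 0.04110; arctan(0.04110) ≈ 2.3537°, so α ≈ 4.7074°.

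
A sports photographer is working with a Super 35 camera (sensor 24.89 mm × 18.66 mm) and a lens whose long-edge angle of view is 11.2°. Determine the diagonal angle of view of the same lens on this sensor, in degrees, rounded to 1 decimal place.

14.0°

From the long-edge AOV: f = 24.89 / (2·tan(5.6°)) = 24.89 / 0.19610 ≈ 126.9239 mm.
Sensor diagonal = √(24.89² + 18.66²) = √967.7077 ≈ 31.1080 mm.
Diagonal AOV = 2·arctan(31.1080 / (2 × 126.9239)) = 2·arctan(0.12255) ≈ 13.9731°.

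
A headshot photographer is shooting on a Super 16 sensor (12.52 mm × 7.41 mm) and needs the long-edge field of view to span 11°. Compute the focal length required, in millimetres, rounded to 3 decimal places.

65.013 mm

From α = 2·arctan(w/2f) we get f = w / (2·tan(α/2)).
With w = 12.52 mm and α/2 = 5.5°, tan(α/2) ≈ 0.09629, so f ≈ 12.52 / 0.19258 ≈ 65.0126 mm.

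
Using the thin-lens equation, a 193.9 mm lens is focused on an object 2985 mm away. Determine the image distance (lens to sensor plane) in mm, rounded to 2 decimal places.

207.37 mm

1/dᵢ = 1/f − 1/dₒ = 1/193.9 − 1/2985 = 0.0048223 mm⁻¹.
dᵢ = 1/0.0048223 ≈ 207.3704 mm.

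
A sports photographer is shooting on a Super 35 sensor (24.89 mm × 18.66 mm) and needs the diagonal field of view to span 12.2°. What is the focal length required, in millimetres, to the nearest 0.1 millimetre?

145.5 mm

Sensor diagonal = √(24.89² + 18.66²) = √967.7077 ≈ 31.1080 mm.
From α = 2·arctan(d/2f) we get f = d / (2·tan(α/2)).
With d = 31.1080 mm and α/2 = 6.1°, tan(α/2) ≈ 0.10687, so f ≈ 31.1080 / 0.21374 ≈ 145.5424 mm.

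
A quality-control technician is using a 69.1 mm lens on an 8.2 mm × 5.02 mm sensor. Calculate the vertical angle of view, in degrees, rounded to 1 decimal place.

4.2°

Angle of view α = 2·arctan(h/2f) with h = 5.02 mm and f = 69.1 mm.
h/2f = 0.03632; arctan(0.03632) ≈ 2.0803°, so α ≈ 4.1606°.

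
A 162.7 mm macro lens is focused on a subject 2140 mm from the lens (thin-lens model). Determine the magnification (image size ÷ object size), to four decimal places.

Thin lens: 1/f = 1/dₒ + 1/dᵢ → 1/dᵢ = 1/162.7 − 1/2140 = 0.0056790 mm⁻¹, so dᵢ ≈ 176.0876 mm.
Magnification m = dᵢ/dₒ = 176.0876/2140 ≈ 0.08228.

0.0823×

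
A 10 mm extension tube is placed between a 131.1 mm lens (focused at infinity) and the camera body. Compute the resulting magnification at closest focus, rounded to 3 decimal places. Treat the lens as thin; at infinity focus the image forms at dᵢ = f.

The tube moves the image plane from f to f + e, so dᵢ = 131.1 + 10 = 141.1 mm. Focus is achieved when 1/f = 1/dₒ + 1/dᵢ, giving dₒ = 1/(1/f − 1/(f+e)).
Magnification m = dᵢ/dₒ = (f+e)·(1/f − 1/(f+e)) = e/f = 10/131.1 ≈ 0.0763.

0.076×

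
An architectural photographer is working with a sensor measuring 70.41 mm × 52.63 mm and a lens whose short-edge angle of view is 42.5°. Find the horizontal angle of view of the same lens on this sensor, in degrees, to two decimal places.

54.97°

From the short-edge AOV: f = 52.63 / (2·tan(21.25°)) = 52.63 / 0.77776 ≈ 67.6689 mm.
Horizontal AOV = 2·arctan(70.41 / (2 × 67.6689)) = 2·arctan(0.52025) ≈ 54.9717°.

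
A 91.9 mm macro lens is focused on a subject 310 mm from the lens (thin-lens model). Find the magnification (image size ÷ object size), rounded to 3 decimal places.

0.421×

Thin lens: 1/f = 1/dₒ + 1/dᵢ → 1/dᵢ = 1/91.9 − 1/310 = 0.0076556 mm⁻¹, so dᵢ ≈ 130.6236 mm.
Magnification m = dᵢ/dₒ = 130.6236/310 ≈ 0.42137.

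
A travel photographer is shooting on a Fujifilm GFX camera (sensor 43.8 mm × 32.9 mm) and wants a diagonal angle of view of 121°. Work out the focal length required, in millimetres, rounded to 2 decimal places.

15.50 mm

Sensor diagonal = √(43.8² + 32.9²) = √3000.8500 ≈ 54.7800 mm.
From α = 2·arctan(d/2f) we get f = d / (2·tan(α/2)).
With d = 54.7800 mm and α/2 = 60.5°, tan(α/2) ≈ 1.76749, so f ≈ 54.7800 / 3.53499 ≈ 15.4965 mm.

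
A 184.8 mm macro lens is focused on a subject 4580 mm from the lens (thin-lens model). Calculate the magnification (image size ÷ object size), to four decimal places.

Thin lens: 1/f = 1/dₒ + 1/dᵢ → 1/dᵢ = 1/184.8 − 1/4580 = 0.0051929 mm⁻¹, so dᵢ ≈ 192.5701 mm.
Magnification m = dᵢ/dₒ = 192.5701/4580 ≈ 0.04205.

0.0420×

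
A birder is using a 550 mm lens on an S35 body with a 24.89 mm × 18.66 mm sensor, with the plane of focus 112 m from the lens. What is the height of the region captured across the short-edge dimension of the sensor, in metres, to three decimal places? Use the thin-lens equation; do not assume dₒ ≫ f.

3.781 m

dₒ: 112 m = 112000 mm.
Similar triangles through the lens centre give W/dₒ = h/dᵢ; with 1/f = 1/dₒ + 1/dᵢ this gives W = h·(dₒ − f)/f.
W = 18.66 mm × (112000 − 550) / 550 = 18.66 × 202.6364 ≈ 3781.195 mm = 3.78119 m.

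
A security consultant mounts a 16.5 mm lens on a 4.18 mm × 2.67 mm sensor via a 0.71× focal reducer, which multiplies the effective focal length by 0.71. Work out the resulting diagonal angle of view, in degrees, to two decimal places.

23.91°

Effective focal length f = 16.5 × 0.71 = 11.715 mm.
Sensor diagonal = √(4.18² + 2.67²) = √24.6013 ≈ 4.9600 mm.
α = 2·arctan(4.960 / (2 × 11.715)) = 2·arctan(0.21169) ≈ 23.9053°.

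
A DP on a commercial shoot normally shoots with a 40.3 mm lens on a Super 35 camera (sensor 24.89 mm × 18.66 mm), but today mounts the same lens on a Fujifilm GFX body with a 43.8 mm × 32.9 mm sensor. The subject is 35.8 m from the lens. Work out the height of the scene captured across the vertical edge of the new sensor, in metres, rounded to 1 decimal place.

The focal length stays 40.3 mm; the relevant sensor dimension is now h = 32.9 mm. Object distance dₒ = 35.8 m = 35800 mm.
Thin-lens field height W = h·(dₒ − f)/f = 32.9 × (35800 − 40.3)/40.3 ≈ 29193.403 mm = 29.1934 m.

29.2 m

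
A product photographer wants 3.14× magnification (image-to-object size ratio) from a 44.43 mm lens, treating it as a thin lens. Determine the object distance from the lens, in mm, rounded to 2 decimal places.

58.58 mm

With m = dᵢ/dₒ and 1/f = 1/dₒ + 1/dᵢ, substituting dᵢ = m·dₒ gives 1/f = (1 + 1/m)/dₒ, hence dₒ = f·(1 + 1/m).
dₒ = 44.43 × (1 + 1/3.14) = 44.43 × 1.31847 ≈ 58.580 mm.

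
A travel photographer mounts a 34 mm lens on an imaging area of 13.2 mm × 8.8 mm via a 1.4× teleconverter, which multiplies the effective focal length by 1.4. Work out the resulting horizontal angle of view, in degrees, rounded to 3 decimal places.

Effective focal length f = 34 × 1.4 = 47.6 mm.
α = 2·arctan(13.2 / (2 × 47.6)) = 2·arctan(0.13866) ≈ 15.7881°.

15.788°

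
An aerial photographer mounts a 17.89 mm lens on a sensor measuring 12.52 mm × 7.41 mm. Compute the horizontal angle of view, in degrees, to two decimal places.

38.57°

Angle of view α = 2·arctan(w/2f) with w = 12.52 mm and f = 17.89 mm.
w/2f = 0.34992; arctan(0.34992) ≈ 19.2858°, so α ≈ 38.5715°.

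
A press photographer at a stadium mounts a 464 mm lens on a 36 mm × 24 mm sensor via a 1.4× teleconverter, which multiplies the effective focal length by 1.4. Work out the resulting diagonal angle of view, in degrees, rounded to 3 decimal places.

Effective focal length f = 464 × 1.4 = 649.6 mm.
Sensor diagonal = √(36² + 24²) = √1872.0000 ≈ 43.2666 mm.
α = 2·arctan(43.267 / (2 × 649.6)) = 2·arctan(0.03330) ≈ 3.8148°.

3.815°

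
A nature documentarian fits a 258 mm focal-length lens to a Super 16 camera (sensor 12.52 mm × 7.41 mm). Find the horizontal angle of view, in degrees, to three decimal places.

2.780°

Angle of view α = 2·arctan(w/2f) with w = 12.52 mm and f = 258 mm.
w/2f = 0.02426; arctan(0.02426) ≈ 1.3899°, so α ≈ 2.7799°.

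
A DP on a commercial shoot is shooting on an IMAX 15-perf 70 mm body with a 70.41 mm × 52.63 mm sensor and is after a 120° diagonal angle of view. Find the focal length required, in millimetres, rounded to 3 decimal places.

25.376 mm

Sensor diagonal = √(70.41² + 52.63²) = √7727.4850 ≈ 87.9061 mm.
From α = 2·arctan(d/2f) we get f = d / (2·tan(α/2)).
With d = 87.9061 mm and α/2 = 60°, tan(α/2) ≈ 1.73205, so f ≈ 87.9061 / 3.46410 ≈ 25.3763 mm.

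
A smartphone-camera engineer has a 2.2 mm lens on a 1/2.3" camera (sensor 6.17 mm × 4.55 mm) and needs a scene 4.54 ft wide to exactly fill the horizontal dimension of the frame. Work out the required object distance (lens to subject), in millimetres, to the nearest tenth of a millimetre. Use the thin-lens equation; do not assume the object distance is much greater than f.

495.6 mm

W: 4.54 ft × 304.8 mm/ft = 1383.79 mm.
Magnification m = w/W = dᵢ/dₒ; combined with 1/f = 1/dₒ + 1/dᵢ this gives dₒ = f·(1 + W/w).
dₒ = 2.2 mm × (1 + 1383.79/6.17) = 2.2 × 225.2775 ≈ 495.610 mm.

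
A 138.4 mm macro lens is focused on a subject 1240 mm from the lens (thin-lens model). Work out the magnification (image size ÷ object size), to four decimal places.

Thin lens: 1/f = 1/dₒ + 1/dᵢ → 1/dᵢ = 1/138.4 − 1/1240 = 0.0064190 mm⁻¹, so dᵢ ≈ 155.7879 mm.
Magnification m = dᵢ/dₒ = 155.7879/1240 ≈ 0.12564.

0.1256×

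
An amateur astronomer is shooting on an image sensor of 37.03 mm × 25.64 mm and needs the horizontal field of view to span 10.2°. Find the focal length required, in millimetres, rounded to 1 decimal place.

From α = 2·arctan(w/2f) we get f = w / (2·tan(α/2)).
With w = 37.03 mm and α/2 = 5.1°, tan(α/2) ≈ 0.08925, so f ≈ 37.03 / 0.17850 ≈ 207.4565 mm.

207.5 mm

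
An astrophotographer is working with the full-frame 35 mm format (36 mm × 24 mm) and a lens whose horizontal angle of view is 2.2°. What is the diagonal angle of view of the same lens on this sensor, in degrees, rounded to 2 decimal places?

From the horizontal AOV: f = 36 / (2·tan(1.1°)) = 36 / 0.03840 ≈ 937.4521 mm.
Sensor diagonal = √(36² + 24²) = √1872.0000 ≈ 43.2666 mm.
Diagonal AOV = 2·arctan(43.2666 / (2 × 937.4521)) = 2·arctan(0.02308) ≈ 2.6439°.

2.64°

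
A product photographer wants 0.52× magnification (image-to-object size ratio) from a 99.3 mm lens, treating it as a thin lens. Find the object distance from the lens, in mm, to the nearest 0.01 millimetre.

With m = dᵢ/dₒ and 1/f = 1/dₒ + 1/dᵢ, substituting dᵢ = m·dₒ gives 1/f = (1 + 1/m)/dₒ, hence dₒ = f·(1 + 1/m).
dₒ = 99.3 × (1 + 1/0.52) = 99.3 × 2.92308 ≈ 290.262 mm.

290.26 mm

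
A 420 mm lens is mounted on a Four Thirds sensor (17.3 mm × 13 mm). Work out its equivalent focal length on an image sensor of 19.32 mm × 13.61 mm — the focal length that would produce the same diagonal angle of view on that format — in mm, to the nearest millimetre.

459 mm

Sensor diagonal = √(17.3² + 13²) = √468.2900 ≈ 21.6400 mm.
Sensor diagonal = √(19.32² + 13.61²) = √558.4945 ≈ 23.6325 mm.
Equal angle of view means equal diagonal/f ratio, so f₂ = f₁ · (diagonal₂/diagonal₁) = 420 × 23.6325/21.6400.
f₂ = 420 × 1.09207 ≈ 458.671 mm.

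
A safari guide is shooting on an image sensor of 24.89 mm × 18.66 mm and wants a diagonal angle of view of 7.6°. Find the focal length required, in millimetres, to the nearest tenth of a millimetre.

Sensor diagonal = √(24.89² + 18.66²) = √967.7077 ≈ 31.1080 mm.
From α = 2·arctan(d/2f) we get f = d / (2·tan(α/2)).
With d = 31.1080 mm and α/2 = 3.8°, tan(α/2) ≈ 0.06642, so f ≈ 31.1080 / 0.13284 ≈ 234.1767 mm.

234.2 mm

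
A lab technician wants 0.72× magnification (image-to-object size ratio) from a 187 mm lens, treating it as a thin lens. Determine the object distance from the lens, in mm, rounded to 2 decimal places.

446.72 mm

With m = dᵢ/dₒ and 1/f = 1/dₒ + 1/dᵢ, substituting dᵢ = m·dₒ gives 1/f = (1 + 1/m)/dₒ, hence dₒ = f·(1 + 1/m).
dₒ = 187 × (1 + 1/0.72) = 187 × 2.38889 ≈ 446.722 mm.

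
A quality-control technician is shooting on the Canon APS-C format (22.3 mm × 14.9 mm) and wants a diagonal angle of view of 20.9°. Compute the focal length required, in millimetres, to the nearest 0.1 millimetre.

72.7 mm

Sensor diagonal = √(22.3² + 14.9²) = √719.3000 ≈ 26.8198 mm.
From α = 2·arctan(d/2f) we get f = d / (2·tan(α/2)).
With d = 26.8198 mm and α/2 = 10.45°, tan(α/2) ≈ 0.18444, so f ≈ 26.8198 / 0.36887 ≈ 72.7073 mm.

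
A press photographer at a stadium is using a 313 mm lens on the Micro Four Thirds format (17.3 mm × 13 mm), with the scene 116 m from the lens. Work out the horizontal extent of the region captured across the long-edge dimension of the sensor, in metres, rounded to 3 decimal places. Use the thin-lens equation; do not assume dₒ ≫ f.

6.394 m

dₒ: 116 m = 116000 mm.
Similar triangles through the lens centre give W/dₒ = w/dᵢ; with 1/f = 1/dₒ + 1/dᵢ this gives W = w·(dₒ − f)/f.
W = 17.3 mm × (116000 − 313) / 313 = 17.3 × 369.6070 ≈ 6394.202 mm = 6.3942 m.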